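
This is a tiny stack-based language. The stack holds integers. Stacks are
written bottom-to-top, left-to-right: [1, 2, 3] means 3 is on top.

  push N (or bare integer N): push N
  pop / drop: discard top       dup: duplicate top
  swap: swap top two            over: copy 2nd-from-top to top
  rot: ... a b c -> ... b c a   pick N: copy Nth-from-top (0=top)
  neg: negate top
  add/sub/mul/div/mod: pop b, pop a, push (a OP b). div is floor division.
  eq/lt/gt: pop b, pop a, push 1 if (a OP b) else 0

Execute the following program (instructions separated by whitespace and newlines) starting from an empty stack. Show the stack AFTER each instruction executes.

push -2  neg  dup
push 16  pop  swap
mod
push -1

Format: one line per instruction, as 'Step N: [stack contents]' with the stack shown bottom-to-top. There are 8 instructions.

Step 1: [-2]
Step 2: [2]
Step 3: [2, 2]
Step 4: [2, 2, 16]
Step 5: [2, 2]
Step 6: [2, 2]
Step 7: [0]
Step 8: [0, -1]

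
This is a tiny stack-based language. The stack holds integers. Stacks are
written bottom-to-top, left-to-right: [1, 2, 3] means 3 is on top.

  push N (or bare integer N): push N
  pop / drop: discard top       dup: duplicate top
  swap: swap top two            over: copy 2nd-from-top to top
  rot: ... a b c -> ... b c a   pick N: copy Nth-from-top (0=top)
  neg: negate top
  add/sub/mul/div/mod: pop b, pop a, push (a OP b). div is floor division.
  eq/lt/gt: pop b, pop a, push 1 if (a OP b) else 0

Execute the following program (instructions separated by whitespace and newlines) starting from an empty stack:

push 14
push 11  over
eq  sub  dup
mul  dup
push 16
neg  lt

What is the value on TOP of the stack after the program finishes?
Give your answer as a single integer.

Answer: 0

Derivation:
After 'push 14': [14]
After 'push 11': [14, 11]
After 'over': [14, 11, 14]
After 'eq': [14, 0]
After 'sub': [14]
After 'dup': [14, 14]
After 'mul': [196]
After 'dup': [196, 196]
After 'push 16': [196, 196, 16]
After 'neg': [196, 196, -16]
After 'lt': [196, 0]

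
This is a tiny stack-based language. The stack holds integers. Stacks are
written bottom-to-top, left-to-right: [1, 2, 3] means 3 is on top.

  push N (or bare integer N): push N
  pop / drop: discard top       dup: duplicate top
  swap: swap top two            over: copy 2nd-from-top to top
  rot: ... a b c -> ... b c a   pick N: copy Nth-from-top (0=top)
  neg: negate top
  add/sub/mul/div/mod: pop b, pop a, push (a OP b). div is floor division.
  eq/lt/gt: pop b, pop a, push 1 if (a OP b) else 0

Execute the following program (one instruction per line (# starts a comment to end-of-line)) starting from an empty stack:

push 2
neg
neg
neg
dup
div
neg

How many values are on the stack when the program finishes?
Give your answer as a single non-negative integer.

After 'push 2': stack = [2] (depth 1)
After 'neg': stack = [-2] (depth 1)
After 'neg': stack = [2] (depth 1)
After 'neg': stack = [-2] (depth 1)
After 'dup': stack = [-2, -2] (depth 2)
After 'div': stack = [1] (depth 1)
After 'neg': stack = [-1] (depth 1)

Answer: 1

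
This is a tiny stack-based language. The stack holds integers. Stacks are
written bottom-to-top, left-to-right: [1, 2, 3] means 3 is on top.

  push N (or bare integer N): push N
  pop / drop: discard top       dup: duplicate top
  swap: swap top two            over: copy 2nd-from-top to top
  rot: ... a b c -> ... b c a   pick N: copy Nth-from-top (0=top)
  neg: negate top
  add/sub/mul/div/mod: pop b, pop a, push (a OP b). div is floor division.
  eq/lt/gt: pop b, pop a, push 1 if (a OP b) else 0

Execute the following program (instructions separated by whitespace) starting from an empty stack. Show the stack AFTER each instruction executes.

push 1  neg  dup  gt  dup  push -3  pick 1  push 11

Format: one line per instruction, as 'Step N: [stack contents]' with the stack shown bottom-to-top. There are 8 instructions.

Step 1: [1]
Step 2: [-1]
Step 3: [-1, -1]
Step 4: [0]
Step 5: [0, 0]
Step 6: [0, 0, -3]
Step 7: [0, 0, -3, 0]
Step 8: [0, 0, -3, 0, 11]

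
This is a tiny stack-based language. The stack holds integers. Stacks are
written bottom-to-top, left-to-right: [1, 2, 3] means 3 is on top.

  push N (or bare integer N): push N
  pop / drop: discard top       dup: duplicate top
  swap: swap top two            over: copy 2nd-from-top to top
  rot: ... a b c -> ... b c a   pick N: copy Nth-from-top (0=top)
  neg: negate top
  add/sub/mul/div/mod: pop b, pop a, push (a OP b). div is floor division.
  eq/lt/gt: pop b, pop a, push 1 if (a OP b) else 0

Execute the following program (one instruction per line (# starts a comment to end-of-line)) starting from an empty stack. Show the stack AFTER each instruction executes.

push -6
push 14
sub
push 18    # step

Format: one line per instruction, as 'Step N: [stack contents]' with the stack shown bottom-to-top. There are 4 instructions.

Step 1: [-6]
Step 2: [-6, 14]
Step 3: [-20]
Step 4: [-20, 18]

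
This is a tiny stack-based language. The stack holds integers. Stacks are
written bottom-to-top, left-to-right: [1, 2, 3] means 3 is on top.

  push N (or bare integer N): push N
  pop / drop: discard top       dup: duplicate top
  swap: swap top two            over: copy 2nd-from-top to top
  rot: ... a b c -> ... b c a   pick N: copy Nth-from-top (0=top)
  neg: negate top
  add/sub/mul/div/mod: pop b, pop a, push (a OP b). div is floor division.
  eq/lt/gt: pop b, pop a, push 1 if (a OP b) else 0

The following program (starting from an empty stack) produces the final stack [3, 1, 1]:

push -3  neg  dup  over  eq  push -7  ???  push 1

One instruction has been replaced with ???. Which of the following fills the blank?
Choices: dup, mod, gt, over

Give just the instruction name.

Stack before ???: [3, 1, -7]
Stack after ???:  [3, 1]
Checking each choice:
  dup: produces [3, 1, -7, -7, 1]
  mod: produces [3, -6, 1]
  gt: MATCH
  over: produces [3, 1, -7, 1, 1]


Answer: gt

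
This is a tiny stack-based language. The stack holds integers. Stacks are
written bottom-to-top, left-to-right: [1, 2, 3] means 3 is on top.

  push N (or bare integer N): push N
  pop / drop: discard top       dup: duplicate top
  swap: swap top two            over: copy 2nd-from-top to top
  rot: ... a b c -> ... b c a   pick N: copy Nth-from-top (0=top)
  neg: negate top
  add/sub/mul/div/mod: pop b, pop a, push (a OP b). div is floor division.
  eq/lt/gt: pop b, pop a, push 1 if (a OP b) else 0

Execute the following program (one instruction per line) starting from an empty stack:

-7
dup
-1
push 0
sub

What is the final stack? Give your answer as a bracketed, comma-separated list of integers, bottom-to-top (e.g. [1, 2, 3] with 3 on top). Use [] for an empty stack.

After 'push -7': [-7]
After 'dup': [-7, -7]
After 'push -1': [-7, -7, -1]
After 'push 0': [-7, -7, -1, 0]
After 'sub': [-7, -7, -1]

Answer: [-7, -7, -1]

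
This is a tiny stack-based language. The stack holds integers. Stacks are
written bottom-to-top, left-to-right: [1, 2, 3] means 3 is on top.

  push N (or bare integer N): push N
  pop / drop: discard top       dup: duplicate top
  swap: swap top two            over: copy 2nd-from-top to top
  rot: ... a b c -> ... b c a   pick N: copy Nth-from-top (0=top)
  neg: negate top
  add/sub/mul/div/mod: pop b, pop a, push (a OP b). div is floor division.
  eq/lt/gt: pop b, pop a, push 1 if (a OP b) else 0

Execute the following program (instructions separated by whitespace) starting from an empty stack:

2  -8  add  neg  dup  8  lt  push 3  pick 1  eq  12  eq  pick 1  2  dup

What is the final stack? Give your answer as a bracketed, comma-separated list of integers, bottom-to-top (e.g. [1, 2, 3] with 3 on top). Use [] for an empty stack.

After 'push 2': [2]
After 'push -8': [2, -8]
After 'add': [-6]
After 'neg': [6]
After 'dup': [6, 6]
After 'push 8': [6, 6, 8]
After 'lt': [6, 1]
After 'push 3': [6, 1, 3]
After 'pick 1': [6, 1, 3, 1]
After 'eq': [6, 1, 0]
After 'push 12': [6, 1, 0, 12]
After 'eq': [6, 1, 0]
After 'pick 1': [6, 1, 0, 1]
After 'push 2': [6, 1, 0, 1, 2]
After 'dup': [6, 1, 0, 1, 2, 2]

Answer: [6, 1, 0, 1, 2, 2]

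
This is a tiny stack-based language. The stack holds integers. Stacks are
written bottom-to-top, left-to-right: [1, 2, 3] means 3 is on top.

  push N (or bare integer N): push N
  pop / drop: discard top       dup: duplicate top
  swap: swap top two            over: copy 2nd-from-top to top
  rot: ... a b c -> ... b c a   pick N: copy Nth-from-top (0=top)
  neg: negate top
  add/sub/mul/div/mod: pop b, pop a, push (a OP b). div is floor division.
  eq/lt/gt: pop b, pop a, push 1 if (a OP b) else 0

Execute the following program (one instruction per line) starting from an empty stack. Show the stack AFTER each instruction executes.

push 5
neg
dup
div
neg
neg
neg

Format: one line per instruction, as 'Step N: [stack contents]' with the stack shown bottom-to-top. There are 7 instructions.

Step 1: [5]
Step 2: [-5]
Step 3: [-5, -5]
Step 4: [1]
Step 5: [-1]
Step 6: [1]
Step 7: [-1]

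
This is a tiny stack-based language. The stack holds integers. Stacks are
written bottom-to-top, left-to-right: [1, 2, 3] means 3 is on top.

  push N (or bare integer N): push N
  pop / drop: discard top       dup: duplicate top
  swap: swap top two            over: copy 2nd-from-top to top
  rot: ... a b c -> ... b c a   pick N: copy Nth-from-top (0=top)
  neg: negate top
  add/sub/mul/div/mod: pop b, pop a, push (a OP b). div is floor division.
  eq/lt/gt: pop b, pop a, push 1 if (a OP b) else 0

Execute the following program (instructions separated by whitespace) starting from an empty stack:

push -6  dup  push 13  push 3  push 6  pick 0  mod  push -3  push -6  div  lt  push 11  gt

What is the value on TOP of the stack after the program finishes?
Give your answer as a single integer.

After 'push -6': [-6]
After 'dup': [-6, -6]
After 'push 13': [-6, -6, 13]
After 'push 3': [-6, -6, 13, 3]
After 'push 6': [-6, -6, 13, 3, 6]
After 'pick 0': [-6, -6, 13, 3, 6, 6]
After 'mod': [-6, -6, 13, 3, 0]
After 'push -3': [-6, -6, 13, 3, 0, -3]
After 'push -6': [-6, -6, 13, 3, 0, -3, -6]
After 'div': [-6, -6, 13, 3, 0, 0]
After 'lt': [-6, -6, 13, 3, 0]
After 'push 11': [-6, -6, 13, 3, 0, 11]
After 'gt': [-6, -6, 13, 3, 0]

Answer: 0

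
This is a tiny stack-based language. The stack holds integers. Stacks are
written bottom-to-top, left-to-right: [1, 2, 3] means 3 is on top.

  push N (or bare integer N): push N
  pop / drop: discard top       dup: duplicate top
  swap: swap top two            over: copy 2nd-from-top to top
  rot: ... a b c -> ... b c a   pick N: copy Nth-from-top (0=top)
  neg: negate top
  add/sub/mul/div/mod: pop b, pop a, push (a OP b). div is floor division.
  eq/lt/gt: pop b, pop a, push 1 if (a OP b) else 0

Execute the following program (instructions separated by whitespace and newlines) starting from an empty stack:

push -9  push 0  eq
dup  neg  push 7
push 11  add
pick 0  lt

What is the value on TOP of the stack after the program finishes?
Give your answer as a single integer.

Answer: 0

Derivation:
After 'push -9': [-9]
After 'push 0': [-9, 0]
After 'eq': [0]
After 'dup': [0, 0]
After 'neg': [0, 0]
After 'push 7': [0, 0, 7]
After 'push 11': [0, 0, 7, 11]
After 'add': [0, 0, 18]
After 'pick 0': [0, 0, 18, 18]
After 'lt': [0, 0, 0]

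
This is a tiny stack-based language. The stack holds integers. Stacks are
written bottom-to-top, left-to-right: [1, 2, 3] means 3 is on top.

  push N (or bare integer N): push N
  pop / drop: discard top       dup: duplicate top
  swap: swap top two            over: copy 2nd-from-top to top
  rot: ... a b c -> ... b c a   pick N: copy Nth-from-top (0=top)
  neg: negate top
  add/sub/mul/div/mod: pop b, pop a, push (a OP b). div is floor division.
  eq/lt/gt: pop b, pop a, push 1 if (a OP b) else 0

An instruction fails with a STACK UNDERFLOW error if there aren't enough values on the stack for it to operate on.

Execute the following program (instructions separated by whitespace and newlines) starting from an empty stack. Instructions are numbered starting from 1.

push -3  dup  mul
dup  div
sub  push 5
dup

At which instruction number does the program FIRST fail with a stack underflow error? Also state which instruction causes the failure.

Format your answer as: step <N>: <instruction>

Answer: step 6: sub

Derivation:
Step 1 ('push -3'): stack = [-3], depth = 1
Step 2 ('dup'): stack = [-3, -3], depth = 2
Step 3 ('mul'): stack = [9], depth = 1
Step 4 ('dup'): stack = [9, 9], depth = 2
Step 5 ('div'): stack = [1], depth = 1
Step 6 ('sub'): needs 2 value(s) but depth is 1 — STACK UNDERFLOW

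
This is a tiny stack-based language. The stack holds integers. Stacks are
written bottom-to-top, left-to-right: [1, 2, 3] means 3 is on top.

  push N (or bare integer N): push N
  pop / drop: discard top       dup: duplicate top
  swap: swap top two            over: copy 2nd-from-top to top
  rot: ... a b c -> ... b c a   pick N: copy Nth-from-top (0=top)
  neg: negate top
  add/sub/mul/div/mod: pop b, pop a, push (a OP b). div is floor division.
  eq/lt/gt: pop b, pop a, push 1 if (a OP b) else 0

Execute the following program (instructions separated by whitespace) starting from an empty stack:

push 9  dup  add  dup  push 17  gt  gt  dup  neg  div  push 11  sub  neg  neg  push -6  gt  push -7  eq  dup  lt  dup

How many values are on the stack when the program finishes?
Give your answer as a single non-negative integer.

After 'push 9': stack = [9] (depth 1)
After 'dup': stack = [9, 9] (depth 2)
After 'add': stack = [18] (depth 1)
After 'dup': stack = [18, 18] (depth 2)
After 'push 17': stack = [18, 18, 17] (depth 3)
After 'gt': stack = [18, 1] (depth 2)
After 'gt': stack = [1] (depth 1)
After 'dup': stack = [1, 1] (depth 2)
After 'neg': stack = [1, -1] (depth 2)
After 'div': stack = [-1] (depth 1)
  ...
After 'sub': stack = [-12] (depth 1)
After 'neg': stack = [12] (depth 1)
After 'neg': stack = [-12] (depth 1)
After 'push -6': stack = [-12, -6] (depth 2)
After 'gt': stack = [0] (depth 1)
After 'push -7': stack = [0, -7] (depth 2)
After 'eq': stack = [0] (depth 1)
After 'dup': stack = [0, 0] (depth 2)
After 'lt': stack = [0] (depth 1)
After 'dup': stack = [0, 0] (depth 2)

Answer: 2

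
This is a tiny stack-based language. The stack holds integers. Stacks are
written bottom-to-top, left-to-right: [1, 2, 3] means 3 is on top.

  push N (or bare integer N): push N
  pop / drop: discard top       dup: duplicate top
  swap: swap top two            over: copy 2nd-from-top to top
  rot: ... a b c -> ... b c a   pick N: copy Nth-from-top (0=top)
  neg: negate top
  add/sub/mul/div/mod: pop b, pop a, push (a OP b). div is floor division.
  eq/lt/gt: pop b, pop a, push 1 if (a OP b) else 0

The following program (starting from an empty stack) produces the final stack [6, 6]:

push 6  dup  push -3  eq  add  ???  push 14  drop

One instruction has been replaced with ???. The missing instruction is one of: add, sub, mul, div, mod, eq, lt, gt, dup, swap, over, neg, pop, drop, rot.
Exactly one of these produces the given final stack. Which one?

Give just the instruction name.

Stack before ???: [6]
Stack after ???:  [6, 6]
The instruction that transforms [6] -> [6, 6] is: dup

Answer: dup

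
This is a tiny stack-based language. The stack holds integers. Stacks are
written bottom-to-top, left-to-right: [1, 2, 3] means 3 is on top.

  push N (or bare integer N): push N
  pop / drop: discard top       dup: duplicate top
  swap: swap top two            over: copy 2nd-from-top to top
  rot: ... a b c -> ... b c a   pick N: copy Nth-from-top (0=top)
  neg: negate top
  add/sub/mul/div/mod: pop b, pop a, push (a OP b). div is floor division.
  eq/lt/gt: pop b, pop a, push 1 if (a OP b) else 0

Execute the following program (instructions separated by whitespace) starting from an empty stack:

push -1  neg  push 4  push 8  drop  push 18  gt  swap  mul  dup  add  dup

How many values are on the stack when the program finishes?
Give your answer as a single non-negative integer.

After 'push -1': stack = [-1] (depth 1)
After 'neg': stack = [1] (depth 1)
After 'push 4': stack = [1, 4] (depth 2)
After 'push 8': stack = [1, 4, 8] (depth 3)
After 'drop': stack = [1, 4] (depth 2)
After 'push 18': stack = [1, 4, 18] (depth 3)
After 'gt': stack = [1, 0] (depth 2)
After 'swap': stack = [0, 1] (depth 2)
After 'mul': stack = [0] (depth 1)
After 'dup': stack = [0, 0] (depth 2)
After 'add': stack = [0] (depth 1)
After 'dup': stack = [0, 0] (depth 2)

Answer: 2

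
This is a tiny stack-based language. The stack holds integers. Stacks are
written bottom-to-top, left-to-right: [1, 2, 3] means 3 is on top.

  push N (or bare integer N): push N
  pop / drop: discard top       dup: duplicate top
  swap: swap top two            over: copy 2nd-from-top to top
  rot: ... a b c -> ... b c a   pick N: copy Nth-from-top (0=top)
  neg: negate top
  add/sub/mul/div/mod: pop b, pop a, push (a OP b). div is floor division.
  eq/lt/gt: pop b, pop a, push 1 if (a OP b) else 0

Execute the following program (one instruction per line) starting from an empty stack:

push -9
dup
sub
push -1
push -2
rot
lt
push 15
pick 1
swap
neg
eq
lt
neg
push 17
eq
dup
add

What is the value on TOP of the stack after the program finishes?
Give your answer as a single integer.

After 'push -9': [-9]
After 'dup': [-9, -9]
After 'sub': [0]
After 'push -1': [0, -1]
After 'push -2': [0, -1, -2]
After 'rot': [-1, -2, 0]
After 'lt': [-1, 1]
After 'push 15': [-1, 1, 15]
After 'pick 1': [-1, 1, 15, 1]
After 'swap': [-1, 1, 1, 15]
After 'neg': [-1, 1, 1, -15]
After 'eq': [-1, 1, 0]
After 'lt': [-1, 0]
After 'neg': [-1, 0]
After 'push 17': [-1, 0, 17]
After 'eq': [-1, 0]
After 'dup': [-1, 0, 0]
After 'add': [-1, 0]

Answer: 0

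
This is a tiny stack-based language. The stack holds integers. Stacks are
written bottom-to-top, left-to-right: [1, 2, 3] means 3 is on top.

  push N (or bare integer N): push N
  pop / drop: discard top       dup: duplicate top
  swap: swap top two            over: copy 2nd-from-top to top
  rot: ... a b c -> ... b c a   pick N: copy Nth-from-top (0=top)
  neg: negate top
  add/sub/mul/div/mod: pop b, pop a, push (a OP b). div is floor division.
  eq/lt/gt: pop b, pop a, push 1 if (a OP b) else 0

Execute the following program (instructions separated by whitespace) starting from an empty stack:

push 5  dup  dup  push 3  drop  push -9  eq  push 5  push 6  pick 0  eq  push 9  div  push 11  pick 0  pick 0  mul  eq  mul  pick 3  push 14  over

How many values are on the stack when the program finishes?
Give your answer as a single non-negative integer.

Answer: 8

Derivation:
After 'push 5': stack = [5] (depth 1)
After 'dup': stack = [5, 5] (depth 2)
After 'dup': stack = [5, 5, 5] (depth 3)
After 'push 3': stack = [5, 5, 5, 3] (depth 4)
After 'drop': stack = [5, 5, 5] (depth 3)
After 'push -9': stack = [5, 5, 5, -9] (depth 4)
After 'eq': stack = [5, 5, 0] (depth 3)
After 'push 5': stack = [5, 5, 0, 5] (depth 4)
After 'push 6': stack = [5, 5, 0, 5, 6] (depth 5)
After 'pick 0': stack = [5, 5, 0, 5, 6, 6] (depth 6)
  ...
After 'div': stack = [5, 5, 0, 5, 0] (depth 5)
After 'push 11': stack = [5, 5, 0, 5, 0, 11] (depth 6)
After 'pick 0': stack = [5, 5, 0, 5, 0, 11, 11] (depth 7)
After 'pick 0': stack = [5, 5, 0, 5, 0, 11, 11, 11] (depth 8)
After 'mul': stack = [5, 5, 0, 5, 0, 11, 121] (depth 7)
After 'eq': stack = [5, 5, 0, 5, 0, 0] (depth 6)
After 'mul': stack = [5, 5, 0, 5, 0] (depth 5)
After 'pick 3': stack = [5, 5, 0, 5, 0, 5] (depth 6)
After 'push 14': stack = [5, 5, 0, 5, 0, 5, 14] (depth 7)
After 'over': stack = [5, 5, 0, 5, 0, 5, 14, 5] (depth 8)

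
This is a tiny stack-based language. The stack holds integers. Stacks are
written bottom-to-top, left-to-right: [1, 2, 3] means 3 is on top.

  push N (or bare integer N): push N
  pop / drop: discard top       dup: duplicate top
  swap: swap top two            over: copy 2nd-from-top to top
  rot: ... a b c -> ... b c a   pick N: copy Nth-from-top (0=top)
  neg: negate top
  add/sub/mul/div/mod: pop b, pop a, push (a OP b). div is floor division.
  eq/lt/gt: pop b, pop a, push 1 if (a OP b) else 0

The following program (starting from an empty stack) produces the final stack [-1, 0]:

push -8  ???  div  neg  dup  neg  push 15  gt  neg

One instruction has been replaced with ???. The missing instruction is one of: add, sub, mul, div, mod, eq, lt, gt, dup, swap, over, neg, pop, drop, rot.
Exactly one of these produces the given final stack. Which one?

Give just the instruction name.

Stack before ???: [-8]
Stack after ???:  [-8, -8]
The instruction that transforms [-8] -> [-8, -8] is: dup

Answer: dup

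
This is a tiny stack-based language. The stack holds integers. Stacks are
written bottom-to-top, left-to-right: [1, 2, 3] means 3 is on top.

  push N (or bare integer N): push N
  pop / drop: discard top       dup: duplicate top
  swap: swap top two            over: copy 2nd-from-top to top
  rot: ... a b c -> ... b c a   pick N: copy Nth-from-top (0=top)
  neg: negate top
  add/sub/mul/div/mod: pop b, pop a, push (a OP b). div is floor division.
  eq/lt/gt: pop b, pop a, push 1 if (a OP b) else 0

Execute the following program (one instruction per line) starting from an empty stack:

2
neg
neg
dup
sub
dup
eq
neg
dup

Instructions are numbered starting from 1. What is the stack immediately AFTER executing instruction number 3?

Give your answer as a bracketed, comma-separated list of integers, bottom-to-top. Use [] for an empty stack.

Step 1 ('2'): [2]
Step 2 ('neg'): [-2]
Step 3 ('neg'): [2]

Answer: [2]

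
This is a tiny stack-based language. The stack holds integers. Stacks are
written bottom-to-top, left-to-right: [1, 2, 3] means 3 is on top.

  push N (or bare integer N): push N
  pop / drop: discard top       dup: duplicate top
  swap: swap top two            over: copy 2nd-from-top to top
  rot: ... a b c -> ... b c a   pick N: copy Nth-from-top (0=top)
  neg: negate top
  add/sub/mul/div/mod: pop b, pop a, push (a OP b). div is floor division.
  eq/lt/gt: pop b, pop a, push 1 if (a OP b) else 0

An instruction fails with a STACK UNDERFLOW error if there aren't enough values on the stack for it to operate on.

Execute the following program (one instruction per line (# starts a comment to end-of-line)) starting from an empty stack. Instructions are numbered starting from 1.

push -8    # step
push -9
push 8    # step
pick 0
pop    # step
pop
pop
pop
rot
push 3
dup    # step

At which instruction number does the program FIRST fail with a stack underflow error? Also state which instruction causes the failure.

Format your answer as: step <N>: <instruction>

Answer: step 9: rot

Derivation:
Step 1 ('push -8'): stack = [-8], depth = 1
Step 2 ('push -9'): stack = [-8, -9], depth = 2
Step 3 ('push 8'): stack = [-8, -9, 8], depth = 3
Step 4 ('pick 0'): stack = [-8, -9, 8, 8], depth = 4
Step 5 ('pop'): stack = [-8, -9, 8], depth = 3
Step 6 ('pop'): stack = [-8, -9], depth = 2
Step 7 ('pop'): stack = [-8], depth = 1
Step 8 ('pop'): stack = [], depth = 0
Step 9 ('rot'): needs 3 value(s) but depth is 0 — STACK UNDERFLOW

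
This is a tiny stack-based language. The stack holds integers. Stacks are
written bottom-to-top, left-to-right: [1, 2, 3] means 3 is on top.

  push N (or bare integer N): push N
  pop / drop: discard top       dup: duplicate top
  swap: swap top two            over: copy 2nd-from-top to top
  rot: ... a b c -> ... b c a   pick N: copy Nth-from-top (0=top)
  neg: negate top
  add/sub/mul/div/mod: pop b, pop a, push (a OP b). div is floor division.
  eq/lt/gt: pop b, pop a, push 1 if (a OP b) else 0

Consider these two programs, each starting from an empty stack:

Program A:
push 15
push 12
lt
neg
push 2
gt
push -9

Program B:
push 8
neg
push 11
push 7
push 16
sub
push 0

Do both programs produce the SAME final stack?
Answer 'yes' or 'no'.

Answer: no

Derivation:
Program A trace:
  After 'push 15': [15]
  After 'push 12': [15, 12]
  After 'lt': [0]
  After 'neg': [0]
  After 'push 2': [0, 2]
  After 'gt': [0]
  After 'push -9': [0, -9]
Program A final stack: [0, -9]

Program B trace:
  After 'push 8': [8]
  After 'neg': [-8]
  After 'push 11': [-8, 11]
  After 'push 7': [-8, 11, 7]
  After 'push 16': [-8, 11, 7, 16]
  After 'sub': [-8, 11, -9]
  After 'push 0': [-8, 11, -9, 0]
Program B final stack: [-8, 11, -9, 0]
Same: no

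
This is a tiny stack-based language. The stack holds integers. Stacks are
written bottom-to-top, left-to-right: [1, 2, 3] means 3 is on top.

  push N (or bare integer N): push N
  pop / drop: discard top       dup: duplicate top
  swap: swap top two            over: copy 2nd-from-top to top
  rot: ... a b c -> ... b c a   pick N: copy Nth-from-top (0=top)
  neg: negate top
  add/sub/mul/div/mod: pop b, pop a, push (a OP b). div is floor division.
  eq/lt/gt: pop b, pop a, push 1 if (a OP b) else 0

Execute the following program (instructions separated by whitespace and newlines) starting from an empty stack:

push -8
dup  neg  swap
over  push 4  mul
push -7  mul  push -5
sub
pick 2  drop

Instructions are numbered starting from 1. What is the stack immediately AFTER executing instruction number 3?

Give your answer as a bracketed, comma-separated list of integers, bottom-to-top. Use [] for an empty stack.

Step 1 ('push -8'): [-8]
Step 2 ('dup'): [-8, -8]
Step 3 ('neg'): [-8, 8]

Answer: [-8, 8]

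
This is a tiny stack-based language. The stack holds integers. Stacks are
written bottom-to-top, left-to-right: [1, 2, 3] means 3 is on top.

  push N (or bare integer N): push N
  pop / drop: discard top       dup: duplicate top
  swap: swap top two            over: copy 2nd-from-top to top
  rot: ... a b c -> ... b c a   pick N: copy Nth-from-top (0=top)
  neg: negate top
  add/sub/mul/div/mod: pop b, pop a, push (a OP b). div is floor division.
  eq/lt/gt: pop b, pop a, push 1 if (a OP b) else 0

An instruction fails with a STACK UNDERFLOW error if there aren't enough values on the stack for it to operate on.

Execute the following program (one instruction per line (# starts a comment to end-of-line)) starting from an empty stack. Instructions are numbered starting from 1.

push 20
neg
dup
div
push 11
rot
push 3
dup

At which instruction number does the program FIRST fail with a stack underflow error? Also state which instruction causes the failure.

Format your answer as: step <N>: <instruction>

Step 1 ('push 20'): stack = [20], depth = 1
Step 2 ('neg'): stack = [-20], depth = 1
Step 3 ('dup'): stack = [-20, -20], depth = 2
Step 4 ('div'): stack = [1], depth = 1
Step 5 ('push 11'): stack = [1, 11], depth = 2
Step 6 ('rot'): needs 3 value(s) but depth is 2 — STACK UNDERFLOW

Answer: step 6: rot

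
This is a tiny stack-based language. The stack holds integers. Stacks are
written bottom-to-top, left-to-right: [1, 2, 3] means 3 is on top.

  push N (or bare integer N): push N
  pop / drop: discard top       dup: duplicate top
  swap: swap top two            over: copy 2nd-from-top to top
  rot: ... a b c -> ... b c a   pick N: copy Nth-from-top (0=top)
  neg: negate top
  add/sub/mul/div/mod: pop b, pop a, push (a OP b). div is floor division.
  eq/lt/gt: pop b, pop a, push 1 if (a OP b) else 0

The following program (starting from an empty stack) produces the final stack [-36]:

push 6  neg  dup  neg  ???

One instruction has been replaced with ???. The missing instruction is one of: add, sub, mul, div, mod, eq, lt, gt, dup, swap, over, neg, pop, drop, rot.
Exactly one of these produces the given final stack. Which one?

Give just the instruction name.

Answer: mul

Derivation:
Stack before ???: [-6, 6]
Stack after ???:  [-36]
The instruction that transforms [-6, 6] -> [-36] is: mul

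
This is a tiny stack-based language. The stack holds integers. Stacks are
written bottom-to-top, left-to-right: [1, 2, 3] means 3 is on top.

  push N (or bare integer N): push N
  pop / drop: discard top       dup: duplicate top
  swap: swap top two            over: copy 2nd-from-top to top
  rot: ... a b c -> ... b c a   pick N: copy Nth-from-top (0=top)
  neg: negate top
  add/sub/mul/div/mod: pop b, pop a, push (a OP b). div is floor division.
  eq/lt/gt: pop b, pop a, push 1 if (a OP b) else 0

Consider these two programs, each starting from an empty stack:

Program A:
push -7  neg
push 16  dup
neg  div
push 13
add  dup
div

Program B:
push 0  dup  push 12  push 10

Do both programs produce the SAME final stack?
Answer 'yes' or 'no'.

Answer: no

Derivation:
Program A trace:
  After 'push -7': [-7]
  After 'neg': [7]
  After 'push 16': [7, 16]
  After 'dup': [7, 16, 16]
  After 'neg': [7, 16, -16]
  After 'div': [7, -1]
  After 'push 13': [7, -1, 13]
  After 'add': [7, 12]
  After 'dup': [7, 12, 12]
  After 'div': [7, 1]
Program A final stack: [7, 1]

Program B trace:
  After 'push 0': [0]
  After 'dup': [0, 0]
  After 'push 12': [0, 0, 12]
  After 'push 10': [0, 0, 12, 10]
Program B final stack: [0, 0, 12, 10]
Same: no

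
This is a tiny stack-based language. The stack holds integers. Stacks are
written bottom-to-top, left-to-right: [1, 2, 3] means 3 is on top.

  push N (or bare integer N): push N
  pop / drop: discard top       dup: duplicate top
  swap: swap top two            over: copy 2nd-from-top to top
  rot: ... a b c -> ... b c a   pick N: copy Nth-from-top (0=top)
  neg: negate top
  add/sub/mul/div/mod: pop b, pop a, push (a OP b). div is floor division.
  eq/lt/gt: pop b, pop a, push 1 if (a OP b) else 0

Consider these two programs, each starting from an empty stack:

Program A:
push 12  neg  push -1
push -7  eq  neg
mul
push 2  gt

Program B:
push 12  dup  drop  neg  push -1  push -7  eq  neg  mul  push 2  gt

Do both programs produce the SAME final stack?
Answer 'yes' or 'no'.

Program A trace:
  After 'push 12': [12]
  After 'neg': [-12]
  After 'push -1': [-12, -1]
  After 'push -7': [-12, -1, -7]
  After 'eq': [-12, 0]
  After 'neg': [-12, 0]
  After 'mul': [0]
  After 'push 2': [0, 2]
  After 'gt': [0]
Program A final stack: [0]

Program B trace:
  After 'push 12': [12]
  After 'dup': [12, 12]
  After 'drop': [12]
  After 'neg': [-12]
  After 'push -1': [-12, -1]
  After 'push -7': [-12, -1, -7]
  After 'eq': [-12, 0]
  After 'neg': [-12, 0]
  After 'mul': [0]
  After 'push 2': [0, 2]
  After 'gt': [0]
Program B final stack: [0]
Same: yes

Answer: yes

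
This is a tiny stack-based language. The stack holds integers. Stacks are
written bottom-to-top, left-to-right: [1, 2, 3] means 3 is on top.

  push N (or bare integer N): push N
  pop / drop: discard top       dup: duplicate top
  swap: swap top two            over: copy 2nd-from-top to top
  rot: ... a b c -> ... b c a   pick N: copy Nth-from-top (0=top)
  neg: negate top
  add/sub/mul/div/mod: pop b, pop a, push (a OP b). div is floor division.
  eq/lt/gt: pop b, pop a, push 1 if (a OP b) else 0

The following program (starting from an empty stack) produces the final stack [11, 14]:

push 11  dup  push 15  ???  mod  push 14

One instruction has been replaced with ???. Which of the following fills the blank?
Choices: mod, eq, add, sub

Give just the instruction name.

Stack before ???: [11, 11, 15]
Stack after ???:  [11, 26]
Checking each choice:
  mod: produces [0, 14]
  eq: modulo by zero
  add: MATCH
  sub: produces [-1, 14]


Answer: add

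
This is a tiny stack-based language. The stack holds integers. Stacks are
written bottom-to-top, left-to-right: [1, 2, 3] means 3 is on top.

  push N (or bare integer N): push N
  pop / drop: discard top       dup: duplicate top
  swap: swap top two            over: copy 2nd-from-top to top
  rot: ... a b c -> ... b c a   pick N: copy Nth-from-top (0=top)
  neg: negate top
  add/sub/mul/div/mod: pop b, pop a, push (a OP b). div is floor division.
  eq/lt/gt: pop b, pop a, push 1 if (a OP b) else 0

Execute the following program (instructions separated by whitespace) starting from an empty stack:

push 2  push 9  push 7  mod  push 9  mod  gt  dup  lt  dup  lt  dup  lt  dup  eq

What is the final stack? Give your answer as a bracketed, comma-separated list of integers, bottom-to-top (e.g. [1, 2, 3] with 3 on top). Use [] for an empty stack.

After 'push 2': [2]
After 'push 9': [2, 9]
After 'push 7': [2, 9, 7]
After 'mod': [2, 2]
After 'push 9': [2, 2, 9]
After 'mod': [2, 2]
After 'gt': [0]
After 'dup': [0, 0]
After 'lt': [0]
After 'dup': [0, 0]
After 'lt': [0]
After 'dup': [0, 0]
After 'lt': [0]
After 'dup': [0, 0]
After 'eq': [1]

Answer: [1]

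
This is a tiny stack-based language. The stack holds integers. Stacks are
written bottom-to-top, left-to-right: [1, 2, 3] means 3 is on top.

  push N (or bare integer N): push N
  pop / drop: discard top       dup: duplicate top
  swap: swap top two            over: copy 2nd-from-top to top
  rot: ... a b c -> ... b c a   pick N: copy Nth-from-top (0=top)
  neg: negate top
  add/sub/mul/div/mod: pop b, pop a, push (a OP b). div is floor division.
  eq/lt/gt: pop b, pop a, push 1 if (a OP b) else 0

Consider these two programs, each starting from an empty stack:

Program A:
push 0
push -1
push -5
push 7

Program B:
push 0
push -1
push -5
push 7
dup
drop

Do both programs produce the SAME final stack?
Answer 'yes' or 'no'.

Answer: yes

Derivation:
Program A trace:
  After 'push 0': [0]
  After 'push -1': [0, -1]
  After 'push -5': [0, -1, -5]
  After 'push 7': [0, -1, -5, 7]
Program A final stack: [0, -1, -5, 7]

Program B trace:
  After 'push 0': [0]
  After 'push -1': [0, -1]
  After 'push -5': [0, -1, -5]
  After 'push 7': [0, -1, -5, 7]
  After 'dup': [0, -1, -5, 7, 7]
  After 'drop': [0, -1, -5, 7]
Program B final stack: [0, -1, -5, 7]
Same: yes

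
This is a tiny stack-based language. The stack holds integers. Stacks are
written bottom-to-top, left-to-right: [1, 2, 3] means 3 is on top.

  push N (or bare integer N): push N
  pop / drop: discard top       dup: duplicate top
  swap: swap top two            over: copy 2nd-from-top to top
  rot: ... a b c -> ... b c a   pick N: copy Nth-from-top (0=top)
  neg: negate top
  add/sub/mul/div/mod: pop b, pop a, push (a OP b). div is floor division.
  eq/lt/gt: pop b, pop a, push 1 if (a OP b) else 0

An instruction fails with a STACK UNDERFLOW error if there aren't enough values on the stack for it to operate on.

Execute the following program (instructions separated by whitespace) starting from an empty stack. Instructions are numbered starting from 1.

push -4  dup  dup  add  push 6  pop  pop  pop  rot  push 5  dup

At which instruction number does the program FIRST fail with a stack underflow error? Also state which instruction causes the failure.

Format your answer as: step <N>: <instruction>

Step 1 ('push -4'): stack = [-4], depth = 1
Step 2 ('dup'): stack = [-4, -4], depth = 2
Step 3 ('dup'): stack = [-4, -4, -4], depth = 3
Step 4 ('add'): stack = [-4, -8], depth = 2
Step 5 ('push 6'): stack = [-4, -8, 6], depth = 3
Step 6 ('pop'): stack = [-4, -8], depth = 2
Step 7 ('pop'): stack = [-4], depth = 1
Step 8 ('pop'): stack = [], depth = 0
Step 9 ('rot'): needs 3 value(s) but depth is 0 — STACK UNDERFLOW

Answer: step 9: rot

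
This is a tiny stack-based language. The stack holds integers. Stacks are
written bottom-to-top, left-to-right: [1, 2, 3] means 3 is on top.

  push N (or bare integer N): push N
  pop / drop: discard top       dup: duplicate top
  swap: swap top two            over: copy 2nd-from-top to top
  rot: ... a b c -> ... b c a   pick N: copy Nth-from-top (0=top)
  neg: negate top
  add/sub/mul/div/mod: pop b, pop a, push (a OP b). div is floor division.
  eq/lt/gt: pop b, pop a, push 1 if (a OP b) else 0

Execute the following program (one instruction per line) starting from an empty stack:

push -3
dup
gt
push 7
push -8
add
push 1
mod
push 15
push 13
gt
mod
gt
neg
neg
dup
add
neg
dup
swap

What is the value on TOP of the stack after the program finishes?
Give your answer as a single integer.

Answer: 0

Derivation:
After 'push -3': [-3]
After 'dup': [-3, -3]
After 'gt': [0]
After 'push 7': [0, 7]
After 'push -8': [0, 7, -8]
After 'add': [0, -1]
After 'push 1': [0, -1, 1]
After 'mod': [0, 0]
After 'push 15': [0, 0, 15]
After 'push 13': [0, 0, 15, 13]
After 'gt': [0, 0, 1]
After 'mod': [0, 0]
After 'gt': [0]
After 'neg': [0]
After 'neg': [0]
After 'dup': [0, 0]
After 'add': [0]
After 'neg': [0]
After 'dup': [0, 0]
After 'swap': [0, 0]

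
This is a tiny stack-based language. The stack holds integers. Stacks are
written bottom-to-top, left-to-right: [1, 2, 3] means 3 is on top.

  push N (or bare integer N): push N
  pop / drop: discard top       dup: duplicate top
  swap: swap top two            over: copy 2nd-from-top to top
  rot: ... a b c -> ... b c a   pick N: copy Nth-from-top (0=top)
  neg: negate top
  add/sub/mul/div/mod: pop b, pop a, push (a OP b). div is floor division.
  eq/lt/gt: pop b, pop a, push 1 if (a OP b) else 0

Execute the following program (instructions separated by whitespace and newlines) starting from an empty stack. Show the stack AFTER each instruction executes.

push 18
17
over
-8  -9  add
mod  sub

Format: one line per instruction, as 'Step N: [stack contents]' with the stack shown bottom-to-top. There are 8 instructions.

Step 1: [18]
Step 2: [18, 17]
Step 3: [18, 17, 18]
Step 4: [18, 17, 18, -8]
Step 5: [18, 17, 18, -8, -9]
Step 6: [18, 17, 18, -17]
Step 7: [18, 17, -16]
Step 8: [18, 33]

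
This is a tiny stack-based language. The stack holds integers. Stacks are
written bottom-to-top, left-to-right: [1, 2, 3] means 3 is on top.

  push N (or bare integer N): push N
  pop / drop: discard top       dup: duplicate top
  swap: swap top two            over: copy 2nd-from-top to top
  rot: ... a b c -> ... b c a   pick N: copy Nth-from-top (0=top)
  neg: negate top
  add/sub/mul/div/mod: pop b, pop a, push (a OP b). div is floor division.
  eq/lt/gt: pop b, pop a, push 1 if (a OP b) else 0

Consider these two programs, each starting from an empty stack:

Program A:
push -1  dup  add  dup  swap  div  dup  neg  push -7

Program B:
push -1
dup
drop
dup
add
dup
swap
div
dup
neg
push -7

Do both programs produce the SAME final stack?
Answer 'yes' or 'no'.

Program A trace:
  After 'push -1': [-1]
  After 'dup': [-1, -1]
  After 'add': [-2]
  After 'dup': [-2, -2]
  After 'swap': [-2, -2]
  After 'div': [1]
  After 'dup': [1, 1]
  After 'neg': [1, -1]
  After 'push -7': [1, -1, -7]
Program A final stack: [1, -1, -7]

Program B trace:
  After 'push -1': [-1]
  After 'dup': [-1, -1]
  After 'drop': [-1]
  After 'dup': [-1, -1]
  After 'add': [-2]
  After 'dup': [-2, -2]
  After 'swap': [-2, -2]
  After 'div': [1]
  After 'dup': [1, 1]
  After 'neg': [1, -1]
  After 'push -7': [1, -1, -7]
Program B final stack: [1, -1, -7]
Same: yes

Answer: yes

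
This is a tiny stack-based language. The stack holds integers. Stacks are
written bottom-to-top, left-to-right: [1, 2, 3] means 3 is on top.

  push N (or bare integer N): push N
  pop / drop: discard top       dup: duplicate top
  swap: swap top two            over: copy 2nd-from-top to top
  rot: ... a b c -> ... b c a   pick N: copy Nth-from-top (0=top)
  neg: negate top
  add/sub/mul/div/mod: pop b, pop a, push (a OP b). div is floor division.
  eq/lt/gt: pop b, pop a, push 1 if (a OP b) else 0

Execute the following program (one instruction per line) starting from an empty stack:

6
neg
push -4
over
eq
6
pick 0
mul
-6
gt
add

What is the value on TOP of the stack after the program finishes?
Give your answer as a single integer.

Answer: 1

Derivation:
After 'push 6': [6]
After 'neg': [-6]
After 'push -4': [-6, -4]
After 'over': [-6, -4, -6]
After 'eq': [-6, 0]
After 'push 6': [-6, 0, 6]
After 'pick 0': [-6, 0, 6, 6]
After 'mul': [-6, 0, 36]
After 'push -6': [-6, 0, 36, -6]
After 'gt': [-6, 0, 1]
After 'add': [-6, 1]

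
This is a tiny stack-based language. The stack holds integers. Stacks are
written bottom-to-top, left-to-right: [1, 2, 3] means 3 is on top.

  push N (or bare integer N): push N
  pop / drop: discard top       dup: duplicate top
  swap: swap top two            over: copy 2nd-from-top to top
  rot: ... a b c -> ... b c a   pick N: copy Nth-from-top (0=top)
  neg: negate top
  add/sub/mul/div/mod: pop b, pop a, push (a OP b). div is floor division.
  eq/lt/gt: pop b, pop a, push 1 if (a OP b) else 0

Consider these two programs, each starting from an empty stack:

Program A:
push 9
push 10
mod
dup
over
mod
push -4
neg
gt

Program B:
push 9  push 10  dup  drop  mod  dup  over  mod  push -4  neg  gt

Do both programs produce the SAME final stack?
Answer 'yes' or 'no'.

Answer: yes

Derivation:
Program A trace:
  After 'push 9': [9]
  After 'push 10': [9, 10]
  After 'mod': [9]
  After 'dup': [9, 9]
  After 'over': [9, 9, 9]
  After 'mod': [9, 0]
  After 'push -4': [9, 0, -4]
  After 'neg': [9, 0, 4]
  After 'gt': [9, 0]
Program A final stack: [9, 0]

Program B trace:
  After 'push 9': [9]
  After 'push 10': [9, 10]
  After 'dup': [9, 10, 10]
  After 'drop': [9, 10]
  After 'mod': [9]
  After 'dup': [9, 9]
  After 'over': [9, 9, 9]
  After 'mod': [9, 0]
  After 'push -4': [9, 0, -4]
  After 'neg': [9, 0, 4]
  After 'gt': [9, 0]
Program B final stack: [9, 0]
Same: yes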